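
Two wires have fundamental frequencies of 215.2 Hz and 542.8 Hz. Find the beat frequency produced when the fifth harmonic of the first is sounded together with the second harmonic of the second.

9.6 Hz

Fifth harmonic of the first: 5·215.2 = 1076.0 Hz.
Second harmonic of the second: 2·542.8 = 1085.6 Hz.
f_beat = |1076.0 − 1085.6| = 9.6 Hz.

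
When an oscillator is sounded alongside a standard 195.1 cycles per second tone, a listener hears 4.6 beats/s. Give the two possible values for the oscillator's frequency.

|f − 195.1| = 4.6, so f = 195.1 ± 4.6.

190.5 Hz or 199.7 Hz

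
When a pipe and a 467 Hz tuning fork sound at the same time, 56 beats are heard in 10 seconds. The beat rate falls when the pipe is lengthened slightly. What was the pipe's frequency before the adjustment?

Beat frequency = 56/10 = 5.6 Hz.
|f − 467| = 5.6, so the pipe was at either 461.4 Hz or 472.6 Hz.
A longer pipe has a lower fundamental; the adjustment lowers the pipe's frequency.
The beat rate fell, so the adjustment moved the pipe toward 467 Hz — it must have started above the reference.

472.6 Hz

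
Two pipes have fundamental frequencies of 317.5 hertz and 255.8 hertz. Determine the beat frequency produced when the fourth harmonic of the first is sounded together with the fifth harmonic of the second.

Fourth harmonic of the first: 4·317.5 = 1270.0 Hz.
Fifth harmonic of the second: 5·255.8 = 1279.0 Hz.
f_beat = |1270.0 − 1279.0| = 9.0 Hz.

9.0 Hz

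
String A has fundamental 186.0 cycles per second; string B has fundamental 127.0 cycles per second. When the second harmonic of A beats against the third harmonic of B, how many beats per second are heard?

9.0 Hz

Second harmonic of the first: 2·186.0 = 372.0 Hz.
Third harmonic of the second: 3·127.0 = 381.0 Hz.
f_beat = |372.0 − 381.0| = 9.0 Hz.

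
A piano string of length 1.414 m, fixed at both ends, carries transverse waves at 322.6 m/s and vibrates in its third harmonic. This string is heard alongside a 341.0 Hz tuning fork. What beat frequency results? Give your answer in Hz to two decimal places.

For a string fixed at both ends, f_n = n·v/(2L) = 3·322.6/(2·1.414) = 342.2207 Hz.
f_beat = |342.2207 − 341.0| = 1.22 Hz.

1.22 Hz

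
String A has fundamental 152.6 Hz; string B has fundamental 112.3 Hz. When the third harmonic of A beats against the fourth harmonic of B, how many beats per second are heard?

Third harmonic of the first: 3·152.6 = 457.8 Hz.
Fourth harmonic of the second: 4·112.3 = 449.2 Hz.
f_beat = |457.8 − 449.2| = 8.6 Hz.

8.6 Hz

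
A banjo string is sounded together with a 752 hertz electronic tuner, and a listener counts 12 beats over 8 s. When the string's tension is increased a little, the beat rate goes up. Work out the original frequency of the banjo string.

Beat frequency = 12/8 = 1.5 Hz.
|f − 752| = 1.5, so the banjo string was at either 750.5 Hz or 753.5 Hz.
Higher tension means higher frequency; the adjustment raises the banjo string's frequency.
The beat rate rose, so the adjustment moved the banjo string further from 752 Hz — it was already above the reference.

753.5 Hz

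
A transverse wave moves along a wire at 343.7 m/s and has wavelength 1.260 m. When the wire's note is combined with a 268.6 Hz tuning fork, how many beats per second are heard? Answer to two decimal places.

Source frequency f = v/λ = 343.7/1.260 = 272.7778 Hz.
f_beat = |272.7778 − 268.6| = 4.18 Hz.

4.18 Hz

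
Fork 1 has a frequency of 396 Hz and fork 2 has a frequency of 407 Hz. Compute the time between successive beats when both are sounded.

f_beat = |396 − 407| = 11 Hz.
Beat period T = 1 / f_beat = 1 / 11 s.

0.091 s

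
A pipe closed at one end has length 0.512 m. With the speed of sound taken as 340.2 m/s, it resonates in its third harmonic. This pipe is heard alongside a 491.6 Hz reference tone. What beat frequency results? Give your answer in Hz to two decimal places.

6.74 Hz

Closed pipe (odd harmonics): f_n = n·v/(4L) = 3·340.2/(4·0.512) = 498.3398 Hz.
f_beat = |498.3398 − 491.6| = 6.74 Hz.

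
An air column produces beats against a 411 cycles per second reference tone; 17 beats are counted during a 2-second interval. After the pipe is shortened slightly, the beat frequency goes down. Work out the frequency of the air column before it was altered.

Beat frequency = 17/2 = 8.5 Hz.
|f − 411| = 8.5, so the air column was at either 402.5 Hz or 419.5 Hz.
A shorter pipe has a higher fundamental; the adjustment raises the air column's frequency.
The beat rate fell, so the adjustment moved the air column toward 411 Hz — it must have started below the reference.

402.5 Hz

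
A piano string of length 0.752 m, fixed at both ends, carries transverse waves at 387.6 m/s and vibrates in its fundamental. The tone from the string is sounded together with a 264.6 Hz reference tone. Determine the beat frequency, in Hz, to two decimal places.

6.89 Hz

For a string fixed at both ends, f_n = n·v/(2L) = 1·387.6/(2·0.752) = 257.7128 Hz.
f_beat = |257.7128 − 264.6| = 6.89 Hz.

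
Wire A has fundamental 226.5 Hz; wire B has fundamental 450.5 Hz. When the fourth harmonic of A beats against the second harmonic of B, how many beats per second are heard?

Fourth harmonic of the first: 4·226.5 = 906.0 Hz.
Second harmonic of the second: 2·450.5 = 901.0 Hz.
f_beat = |906.0 − 901.0| = 5.0 Hz.

5.0 Hz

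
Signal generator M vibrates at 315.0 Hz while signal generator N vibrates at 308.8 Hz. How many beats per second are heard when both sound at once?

6.2 Hz

Beats arise from superposition of two nearby frequencies; the beat rate is |f₁ − f₂|.
|315.0 − 308.8| = 6.2 Hz.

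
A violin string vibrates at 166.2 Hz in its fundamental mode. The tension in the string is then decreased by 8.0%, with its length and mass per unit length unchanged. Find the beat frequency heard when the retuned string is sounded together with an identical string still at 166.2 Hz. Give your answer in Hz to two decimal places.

For a string, f ∝ √T, so the new frequency is 166.2·√0.920 = 159.4134 Hz.
f_beat = |159.4134 − 166.2| = 6.79 Hz.

6.79 Hz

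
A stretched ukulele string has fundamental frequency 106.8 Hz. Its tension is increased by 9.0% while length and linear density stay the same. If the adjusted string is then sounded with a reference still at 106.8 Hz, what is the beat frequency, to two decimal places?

4.70 Hz

For a string, f ∝ √T, so the new frequency is 106.8·√1.090 = 111.5025 Hz.
f_beat = |111.5025 − 106.8| = 4.70 Hz.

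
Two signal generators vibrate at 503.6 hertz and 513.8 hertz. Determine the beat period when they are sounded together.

0.098 s

f_beat = |503.6 − 513.8| = 10.2 Hz.
Beat period T = 1 / f_beat = 1 / 10.2 s.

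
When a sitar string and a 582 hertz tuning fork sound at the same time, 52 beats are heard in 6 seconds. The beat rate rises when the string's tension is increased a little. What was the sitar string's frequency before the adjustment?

590.6667 Hz

Beat frequency = 52/6 = 8.6667 Hz.
|f − 582| = 8.6667, so the sitar string was at either 573.3333 Hz or 590.6667 Hz.
Higher tension means higher frequency; the adjustment raises the sitar string's frequency.
The beat rate rose, so the adjustment moved the sitar string further from 582 Hz — it was already above the reference.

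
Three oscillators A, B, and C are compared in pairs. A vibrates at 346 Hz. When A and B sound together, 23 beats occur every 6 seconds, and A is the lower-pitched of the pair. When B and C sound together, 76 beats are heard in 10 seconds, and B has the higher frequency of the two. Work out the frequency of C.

342.2333 Hz

A–B: Beat frequency = 23/6 = 3.8333 Hz.
B is above A, so f_B = 346 + 3.8333 = 349.8333 Hz.
B–C: Beat frequency = 76/10 = 7.6 Hz.
C is below B, so f_C = 349.8333 − 7.6 = 342.2333 Hz.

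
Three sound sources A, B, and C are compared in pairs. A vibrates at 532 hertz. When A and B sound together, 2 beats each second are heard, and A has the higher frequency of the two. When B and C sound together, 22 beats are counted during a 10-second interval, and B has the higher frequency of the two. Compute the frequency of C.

B is below A, so f_B = 532 − 2 = 530 Hz.
B–C: Beat frequency = 22/10 = 2.2 Hz.
C is below B, so f_C = 530 − 2.2 = 527.8 Hz.

527.8 Hz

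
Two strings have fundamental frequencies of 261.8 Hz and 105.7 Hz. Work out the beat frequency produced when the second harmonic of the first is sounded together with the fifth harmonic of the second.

Second harmonic of the first: 2·261.8 = 523.6 Hz.
Fifth harmonic of the second: 5·105.7 = 528.5 Hz.
f_beat = |523.6 − 528.5| = 4.9 Hz.

4.9 Hz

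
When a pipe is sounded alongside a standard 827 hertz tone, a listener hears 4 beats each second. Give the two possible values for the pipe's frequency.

823 Hz or 831 Hz

|f − 827| = 4, so f = 827 ± 4.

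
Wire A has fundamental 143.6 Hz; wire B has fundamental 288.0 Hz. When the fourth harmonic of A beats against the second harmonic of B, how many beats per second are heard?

Fourth harmonic of the first: 4·143.6 = 574.4 Hz.
Second harmonic of the second: 2·288.0 = 576.0 Hz.
f_beat = |574.4 − 576.0| = 1.6 Hz.

1.6 Hz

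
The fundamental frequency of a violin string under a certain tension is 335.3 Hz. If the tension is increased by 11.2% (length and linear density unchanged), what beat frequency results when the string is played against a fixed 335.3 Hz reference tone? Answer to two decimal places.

For a string, f ∝ √T, so the new frequency is 335.3·√1.112 = 353.5786 Hz.
f_beat = |353.5786 − 335.3| = 18.28 Hz.

18.28 Hz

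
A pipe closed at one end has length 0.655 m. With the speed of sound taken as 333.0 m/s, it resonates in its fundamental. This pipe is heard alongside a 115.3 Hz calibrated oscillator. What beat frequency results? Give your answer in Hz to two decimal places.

Closed pipe (odd harmonics): f_n = n·v/(4L) = 1·333.0/(4·0.655) = 127.0992 Hz.
f_beat = |127.0992 − 115.3| = 11.80 Hz.

11.80 Hz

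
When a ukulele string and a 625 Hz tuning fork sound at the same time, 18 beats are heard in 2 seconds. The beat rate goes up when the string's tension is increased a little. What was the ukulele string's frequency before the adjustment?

634 Hz

Beat frequency = 18/2 = 9 Hz.
|f − 625| = 9, so the ukulele string was at either 616 Hz or 634 Hz.
Higher tension means higher frequency; the adjustment raises the ukulele string's frequency.
The beat rate rose, so the adjustment moved the ukulele string further from 625 Hz — it was already above the reference.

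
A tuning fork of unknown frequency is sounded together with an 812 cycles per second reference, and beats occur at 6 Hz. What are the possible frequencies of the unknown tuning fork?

|f − 812| = 6, so f = 812 ± 6.

806 Hz or 818 Hz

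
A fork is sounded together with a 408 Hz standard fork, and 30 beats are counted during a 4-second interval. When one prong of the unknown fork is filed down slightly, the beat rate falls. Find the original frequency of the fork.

400.5 Hz

Beat frequency = 30/4 = 7.5 Hz.
|f − 408| = 7.5, so the fork was at either 400.5 Hz or 415.5 Hz.
Filing a prong removes mass and raises the fork's frequency; the adjustment raises the fork's frequency.
The beat rate fell, so the adjustment moved the fork toward 408 Hz — it must have started below the reference.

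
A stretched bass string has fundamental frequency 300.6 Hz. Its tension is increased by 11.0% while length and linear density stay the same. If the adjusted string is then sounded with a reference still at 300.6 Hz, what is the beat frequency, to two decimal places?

16.10 Hz

For a string, f ∝ √T, so the new frequency is 300.6·√1.110 = 316.7018 Hz.
f_beat = |316.7018 − 300.6| = 16.10 Hz.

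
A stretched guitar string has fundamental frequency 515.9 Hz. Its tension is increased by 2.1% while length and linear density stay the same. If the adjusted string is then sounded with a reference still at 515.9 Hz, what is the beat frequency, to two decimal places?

5.39 Hz

For a string, f ∝ √T, so the new frequency is 515.9·√1.021 = 521.2888 Hz.
f_beat = |521.2888 − 515.9| = 5.39 Hz.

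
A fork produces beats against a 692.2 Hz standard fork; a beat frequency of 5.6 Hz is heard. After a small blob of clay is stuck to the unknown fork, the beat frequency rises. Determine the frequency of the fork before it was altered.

|f − 692.2| = 5.6, so the fork was at either 686.6 Hz or 697.8 Hz.
Adding mass to a fork lowers its frequency; the adjustment lowers the fork's frequency.
The beat rate rose, so the adjustment moved the fork further from 692.2 Hz — it was already below the reference.

686.6 Hz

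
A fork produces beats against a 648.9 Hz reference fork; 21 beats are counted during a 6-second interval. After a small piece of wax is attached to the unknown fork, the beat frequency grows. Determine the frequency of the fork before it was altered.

Beat frequency = 21/6 = 3.5 Hz.
|f − 648.9| = 3.5, so the fork was at either 645.4 Hz or 652.4 Hz.
Loading a fork with wax lowers its frequency; the adjustment lowers the fork's frequency.
The beat rate rose, so the adjustment moved the fork further from 648.9 Hz — it was already below the reference.

645.4 Hz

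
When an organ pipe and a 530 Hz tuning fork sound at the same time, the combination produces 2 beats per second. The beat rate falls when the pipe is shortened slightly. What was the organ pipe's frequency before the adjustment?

|f − 530| = 2, so the organ pipe was at either 528 Hz or 532 Hz.
A shorter pipe has a higher fundamental; the adjustment raises the organ pipe's frequency.
The beat rate fell, so the adjustment moved the organ pipe toward 530 Hz — it must have started below the reference.

528 Hz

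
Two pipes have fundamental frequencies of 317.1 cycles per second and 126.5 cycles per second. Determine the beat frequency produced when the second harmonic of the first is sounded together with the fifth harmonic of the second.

1.7 Hz

Second harmonic of the first: 2·317.1 = 634.2 Hz.
Fifth harmonic of the second: 5·126.5 = 632.5 Hz.
f_beat = |634.2 − 632.5| = 1.7 Hz.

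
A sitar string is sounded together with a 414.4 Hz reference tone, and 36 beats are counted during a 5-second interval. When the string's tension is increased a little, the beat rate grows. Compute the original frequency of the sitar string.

421.6 Hz

Beat frequency = 36/5 = 7.2 Hz.
|f − 414.4| = 7.2, so the sitar string was at either 407.2 Hz or 421.6 Hz.
Higher tension means higher frequency; the adjustment raises the sitar string's frequency.
The beat rate rose, so the adjustment moved the sitar string further from 414.4 Hz — it was already above the reference.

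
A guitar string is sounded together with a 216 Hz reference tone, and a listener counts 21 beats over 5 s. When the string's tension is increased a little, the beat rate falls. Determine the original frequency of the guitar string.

211.8 Hz

Beat frequency = 21/5 = 4.2 Hz.
|f − 216| = 4.2, so the guitar string was at either 211.8 Hz or 220.2 Hz.
Higher tension means higher frequency; the adjustment raises the guitar string's frequency.
The beat rate fell, so the adjustment moved the guitar string toward 216 Hz — it must have started below the reference.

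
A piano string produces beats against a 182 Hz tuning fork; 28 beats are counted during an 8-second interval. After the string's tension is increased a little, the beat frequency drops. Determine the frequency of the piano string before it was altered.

178.5 Hz

Beat frequency = 28/8 = 3.5 Hz.
|f − 182| = 3.5, so the piano string was at either 178.5 Hz or 185.5 Hz.
Higher tension means higher frequency; the adjustment raises the piano string's frequency.
The beat rate fell, so the adjustment moved the piano string toward 182 Hz — it must have started below the reference.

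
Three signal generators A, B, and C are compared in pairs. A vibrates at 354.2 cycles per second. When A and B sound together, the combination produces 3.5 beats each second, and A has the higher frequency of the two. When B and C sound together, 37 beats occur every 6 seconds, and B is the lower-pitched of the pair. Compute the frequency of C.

356.8667 Hz

B is below A, so f_B = 354.2 − 3.5 = 350.7 Hz.
B–C: Beat frequency = 37/6 = 6.1667 Hz.
C is above B, so f_C = 350.7 + 6.1667 = 356.8667 Hz.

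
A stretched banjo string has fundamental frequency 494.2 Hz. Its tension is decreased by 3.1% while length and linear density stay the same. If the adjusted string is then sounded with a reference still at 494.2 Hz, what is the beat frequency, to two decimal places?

7.72 Hz

For a string, f ∝ √T, so the new frequency is 494.2·√0.969 = 486.4796 Hz.
f_beat = |486.4796 − 494.2| = 7.72 Hz.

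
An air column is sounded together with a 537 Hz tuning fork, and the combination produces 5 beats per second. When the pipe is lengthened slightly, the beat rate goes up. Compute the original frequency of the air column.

532 Hz

|f − 537| = 5, so the air column was at either 532 Hz or 542 Hz.
A longer pipe has a lower fundamental; the adjustment lowers the air column's frequency.
The beat rate rose, so the adjustment moved the air column further from 537 Hz — it was already below the reference.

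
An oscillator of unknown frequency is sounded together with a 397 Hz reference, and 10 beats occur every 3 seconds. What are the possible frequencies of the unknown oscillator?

Beat frequency = 10/3 = 3.3333 Hz.
|f − 397| = 3.3333, so f = 397 ± 3.3333.

393.6667 Hz or 400.3333 Hz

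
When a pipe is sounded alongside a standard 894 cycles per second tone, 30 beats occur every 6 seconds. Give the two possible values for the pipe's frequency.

Beat frequency = 30/6 = 5 Hz.
|f − 894| = 5, so f = 894 ± 5.

889 Hz or 899 Hz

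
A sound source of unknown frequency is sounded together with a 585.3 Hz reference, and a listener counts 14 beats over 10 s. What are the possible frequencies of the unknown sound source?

Beat frequency = 14/10 = 1.4 Hz.
|f − 585.3| = 1.4, so f = 585.3 ± 1.4.

583.9 Hz or 586.7 Hz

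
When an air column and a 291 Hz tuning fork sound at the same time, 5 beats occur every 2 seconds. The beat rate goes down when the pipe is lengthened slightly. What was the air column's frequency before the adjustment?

Beat frequency = 5/2 = 2.5 Hz.
|f − 291| = 2.5, so the air column was at either 288.5 Hz or 293.5 Hz.
A longer pipe has a lower fundamental; the adjustment lowers the air column's frequency.
The beat rate fell, so the adjustment moved the air column toward 291 Hz — it must have started above the reference.

293.5 Hz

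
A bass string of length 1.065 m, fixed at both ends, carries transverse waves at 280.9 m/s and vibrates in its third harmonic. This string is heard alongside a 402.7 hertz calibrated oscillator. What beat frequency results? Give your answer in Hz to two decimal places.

7.07 Hz

For a string fixed at both ends, f_n = n·v/(2L) = 3·280.9/(2·1.065) = 395.6338 Hz.
f_beat = |395.6338 − 402.7| = 7.07 Hz.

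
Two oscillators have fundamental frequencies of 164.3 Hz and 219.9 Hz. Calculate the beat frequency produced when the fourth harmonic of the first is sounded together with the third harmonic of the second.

2.5 Hz

Fourth harmonic of the first: 4·164.3 = 657.2 Hz.
Third harmonic of the second: 3·219.9 = 659.7 Hz.
f_beat = |657.2 − 659.7| = 2.5 Hz.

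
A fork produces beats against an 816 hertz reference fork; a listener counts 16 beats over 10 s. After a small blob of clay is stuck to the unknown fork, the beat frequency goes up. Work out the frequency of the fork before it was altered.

814.4 Hz

Beat frequency = 16/10 = 1.6 Hz.
|f − 816| = 1.6, so the fork was at either 814.4 Hz or 817.6 Hz.
Adding mass to a fork lowers its frequency; the adjustment lowers the fork's frequency.
The beat rate rose, so the adjustment moved the fork further from 816 Hz — it was already below the reference.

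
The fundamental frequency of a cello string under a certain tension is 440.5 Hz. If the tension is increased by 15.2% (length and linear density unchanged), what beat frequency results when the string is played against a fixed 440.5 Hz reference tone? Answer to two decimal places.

32.29 Hz

For a string, f ∝ √T, so the new frequency is 440.5·√1.152 = 472.7942 Hz.
f_beat = |472.7942 − 440.5| = 32.29 Hz.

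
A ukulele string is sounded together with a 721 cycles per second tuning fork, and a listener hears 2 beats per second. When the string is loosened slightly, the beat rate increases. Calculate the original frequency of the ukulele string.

719 Hz

|f − 721| = 2, so the ukulele string was at either 719 Hz or 723 Hz.
Reducing tension lowers a string's frequency; the adjustment lowers the ukulele string's frequency.
The beat rate rose, so the adjustment moved the ukulele string further from 721 Hz — it was already below the reference.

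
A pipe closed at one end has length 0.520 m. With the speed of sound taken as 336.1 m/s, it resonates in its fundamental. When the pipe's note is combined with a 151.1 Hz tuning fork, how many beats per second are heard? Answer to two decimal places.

10.49 Hz

Closed pipe (odd harmonics): f_n = n·v/(4L) = 1·336.1/(4·0.520) = 161.5865 Hz.
f_beat = |161.5865 − 151.1| = 10.49 Hz.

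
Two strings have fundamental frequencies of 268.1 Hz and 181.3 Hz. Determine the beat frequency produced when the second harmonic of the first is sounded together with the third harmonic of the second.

Second harmonic of the first: 2·268.1 = 536.2 Hz.
Third harmonic of the second: 3·181.3 = 543.9 Hz.
f_beat = |536.2 − 543.9| = 7.7 Hz.

7.7 Hz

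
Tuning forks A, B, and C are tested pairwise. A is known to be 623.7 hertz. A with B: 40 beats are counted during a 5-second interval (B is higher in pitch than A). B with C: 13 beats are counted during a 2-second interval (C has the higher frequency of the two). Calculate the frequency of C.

638.2 Hz

A–B: Beat frequency = 40/5 = 8 Hz.
B is above A, so f_B = 623.7 + 8 = 631.7 Hz.
B–C: Beat frequency = 13/2 = 6.5 Hz.
C is above B, so f_C = 631.7 + 6.5 = 638.2 Hz.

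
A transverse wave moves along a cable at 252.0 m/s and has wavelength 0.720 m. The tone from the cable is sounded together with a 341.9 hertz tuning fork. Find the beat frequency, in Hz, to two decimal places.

Source frequency f = v/λ = 252.0/0.720 = 350.0000 Hz.
f_beat = |350.0000 − 341.9| = 8.10 Hz.

8.10 Hz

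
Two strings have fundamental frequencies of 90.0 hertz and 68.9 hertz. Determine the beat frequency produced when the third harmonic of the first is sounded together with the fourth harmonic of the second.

5.6 Hz

Third harmonic of the first: 3·90.0 = 270.0 Hz.
Fourth harmonic of the second: 4·68.9 = 275.6 Hz.
f_beat = |270.0 − 275.6| = 5.6 Hz.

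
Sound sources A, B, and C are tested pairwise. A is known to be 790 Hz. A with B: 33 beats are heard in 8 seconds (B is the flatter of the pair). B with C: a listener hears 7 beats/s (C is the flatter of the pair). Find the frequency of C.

A–B: Beat frequency = 33/8 = 4.125 Hz.
B is below A, so f_B = 790 − 4.125 = 785.875 Hz.
C is below B, so f_C = 785.875 − 7 = 778.875 Hz.

778.875 Hz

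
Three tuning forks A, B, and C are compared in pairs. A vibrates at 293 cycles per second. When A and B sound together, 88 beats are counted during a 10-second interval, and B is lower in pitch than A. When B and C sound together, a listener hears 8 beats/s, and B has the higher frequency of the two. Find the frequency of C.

276.2 Hz

A–B: Beat frequency = 88/10 = 8.8 Hz.
B is below A, so f_B = 293 − 8.8 = 284.2 Hz.
C is below B, so f_C = 284.2 − 8 = 276.2 Hz.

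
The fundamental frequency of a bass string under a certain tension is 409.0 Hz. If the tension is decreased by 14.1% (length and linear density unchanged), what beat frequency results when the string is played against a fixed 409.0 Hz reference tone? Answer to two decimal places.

29.93 Hz

For a string, f ∝ √T, so the new frequency is 409.0·√0.859 = 379.0704 Hz.
f_beat = |379.0704 − 409.0| = 29.93 Hz.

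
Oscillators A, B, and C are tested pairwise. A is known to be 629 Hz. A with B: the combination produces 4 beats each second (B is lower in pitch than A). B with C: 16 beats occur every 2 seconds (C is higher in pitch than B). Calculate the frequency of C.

633 Hz

B is below A, so f_B = 629 − 4 = 625 Hz.
B–C: Beat frequency = 16/2 = 8 Hz.
C is above B, so f_C = 625 + 8 = 633 Hz.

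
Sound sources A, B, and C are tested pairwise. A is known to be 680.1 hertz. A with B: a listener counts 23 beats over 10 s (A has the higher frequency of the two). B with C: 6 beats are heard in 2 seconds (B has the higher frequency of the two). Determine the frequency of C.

674.8 Hz

A–B: Beat frequency = 23/10 = 2.3 Hz.
B is below A, so f_B = 680.1 − 2.3 = 677.8 Hz.
B–C: Beat frequency = 6/2 = 3 Hz.
C is below B, so f_C = 677.8 − 3 = 674.8 Hz.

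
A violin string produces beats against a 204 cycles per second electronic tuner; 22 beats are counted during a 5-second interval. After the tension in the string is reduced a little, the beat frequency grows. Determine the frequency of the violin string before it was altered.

199.6 Hz

Beat frequency = 22/5 = 4.4 Hz.
|f − 204| = 4.4, so the violin string was at either 199.6 Hz or 208.4 Hz.
Lower tension means lower frequency; the adjustment lowers the violin string's frequency.
The beat rate rose, so the adjustment moved the violin string further from 204 Hz — it was already below the reference.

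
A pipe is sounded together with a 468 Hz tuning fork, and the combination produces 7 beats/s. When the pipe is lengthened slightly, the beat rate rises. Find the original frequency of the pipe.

461 Hz

|f − 468| = 7, so the pipe was at either 461 Hz or 475 Hz.
A longer pipe has a lower fundamental; the adjustment lowers the pipe's frequency.
The beat rate rose, so the adjustment moved the pipe further from 468 Hz — it was already below the reference.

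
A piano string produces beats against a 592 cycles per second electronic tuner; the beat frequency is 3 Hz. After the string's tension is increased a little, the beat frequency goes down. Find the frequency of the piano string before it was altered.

589 Hz

|f − 592| = 3, so the piano string was at either 589 Hz or 595 Hz.
Higher tension means higher frequency; the adjustment raises the piano string's frequency.
The beat rate fell, so the adjustment moved the piano string toward 592 Hz — it must have started below the reference.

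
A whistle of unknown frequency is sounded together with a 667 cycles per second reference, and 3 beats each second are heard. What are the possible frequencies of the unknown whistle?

|f − 667| = 3, so f = 667 ± 3.

664 Hz or 670 Hz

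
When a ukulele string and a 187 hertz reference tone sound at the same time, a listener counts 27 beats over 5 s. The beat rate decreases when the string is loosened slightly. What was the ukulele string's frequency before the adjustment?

Beat frequency = 27/5 = 5.4 Hz.
|f − 187| = 5.4, so the ukulele string was at either 181.6 Hz or 192.4 Hz.
Reducing tension lowers a string's frequency; the adjustment lowers the ukulele string's frequency.
The beat rate fell, so the adjustment moved the ukulele string toward 187 Hz — it must have started above the reference.

192.4 Hz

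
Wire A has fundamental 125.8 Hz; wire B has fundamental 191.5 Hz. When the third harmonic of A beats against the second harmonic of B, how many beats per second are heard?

5.6 Hz

Third harmonic of the first: 3·125.8 = 377.4 Hz.
Second harmonic of the second: 2·191.5 = 383.0 Hz.
f_beat = |377.4 − 383.0| = 5.6 Hz.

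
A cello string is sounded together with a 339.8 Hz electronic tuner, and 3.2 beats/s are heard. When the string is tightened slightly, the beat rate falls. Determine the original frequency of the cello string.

336.6 Hz

|f − 339.8| = 3.2, so the cello string was at either 336.6 Hz or 343 Hz.
Increasing tension raises a string's frequency; the adjustment raises the cello string's frequency.
The beat rate fell, so the adjustment moved the cello string toward 339.8 Hz — it must have started below the reference.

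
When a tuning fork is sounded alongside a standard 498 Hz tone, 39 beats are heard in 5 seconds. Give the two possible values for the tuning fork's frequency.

Beat frequency = 39/5 = 7.8 Hz.
|f − 498| = 7.8, so f = 498 ± 7.8.

490.2 Hz or 505.8 Hz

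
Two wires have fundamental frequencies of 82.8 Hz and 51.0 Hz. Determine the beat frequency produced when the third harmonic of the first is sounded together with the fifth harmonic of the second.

Third harmonic of the first: 3·82.8 = 248.4 Hz.
Fifth harmonic of the second: 5·51.0 = 255.0 Hz.
f_beat = |248.4 − 255.0| = 6.6 Hz.

6.6 Hz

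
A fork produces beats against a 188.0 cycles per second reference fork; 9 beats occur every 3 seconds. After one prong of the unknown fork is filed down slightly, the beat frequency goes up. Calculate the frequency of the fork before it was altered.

Beat frequency = 9/3 = 3 Hz.
|f − 188.0| = 3, so the fork was at either 185 Hz or 191 Hz.
Filing a prong removes mass and raises the fork's frequency; the adjustment raises the fork's frequency.
The beat rate rose, so the adjustment moved the fork further from 188.0 Hz — it was already above the reference.

191 Hz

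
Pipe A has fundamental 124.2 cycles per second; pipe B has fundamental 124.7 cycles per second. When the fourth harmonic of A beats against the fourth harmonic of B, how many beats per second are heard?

2.0 Hz

Fourth harmonic of the first: 4·124.2 = 496.8 Hz.
Fourth harmonic of the second: 4·124.7 = 498.8 Hz.
f_beat = |496.8 − 498.8| = 2.0 Hz.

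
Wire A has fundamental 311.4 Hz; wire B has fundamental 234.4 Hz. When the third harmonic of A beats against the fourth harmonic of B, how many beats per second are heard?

Third harmonic of the first: 3·311.4 = 934.2 Hz.
Fourth harmonic of the second: 4·234.4 = 937.6 Hz.
f_beat = |934.2 − 937.6| = 3.4 Hz.

3.4 Hz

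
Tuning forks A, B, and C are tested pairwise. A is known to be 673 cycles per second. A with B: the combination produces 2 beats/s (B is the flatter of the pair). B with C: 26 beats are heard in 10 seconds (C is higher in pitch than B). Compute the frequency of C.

B is below A, so f_B = 673 − 2 = 671 Hz.
B–C: Beat frequency = 26/10 = 2.6 Hz.
C is above B, so f_C = 671 + 2.6 = 673.6 Hz.

673.6 Hz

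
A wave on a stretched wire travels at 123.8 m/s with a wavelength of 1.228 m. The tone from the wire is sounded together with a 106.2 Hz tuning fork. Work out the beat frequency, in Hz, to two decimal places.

5.39 Hz

Source frequency f = v/λ = 123.8/1.228 = 100.8143 Hz.
f_beat = |100.8143 − 106.2| = 5.39 Hz.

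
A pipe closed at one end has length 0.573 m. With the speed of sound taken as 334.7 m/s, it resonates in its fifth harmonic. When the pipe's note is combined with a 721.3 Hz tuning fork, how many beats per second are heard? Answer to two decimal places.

Closed pipe (odd harmonics): f_n = n·v/(4L) = 5·334.7/(4·0.573) = 730.1483 Hz.
f_beat = |730.1483 − 721.3| = 8.85 Hz.

8.85 Hz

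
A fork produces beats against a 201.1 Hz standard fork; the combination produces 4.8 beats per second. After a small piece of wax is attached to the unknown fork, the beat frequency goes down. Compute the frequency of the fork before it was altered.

|f − 201.1| = 4.8, so the fork was at either 196.3 Hz or 205.9 Hz.
Loading a fork with wax lowers its frequency; the adjustment lowers the fork's frequency.
The beat rate fell, so the adjustment moved the fork toward 201.1 Hz — it must have started above the reference.

205.9 Hz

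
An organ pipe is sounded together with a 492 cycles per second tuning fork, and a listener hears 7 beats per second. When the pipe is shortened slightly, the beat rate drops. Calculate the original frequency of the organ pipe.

|f − 492| = 7, so the organ pipe was at either 485 Hz or 499 Hz.
A shorter pipe has a higher fundamental; the adjustment raises the organ pipe's frequency.
The beat rate fell, so the adjustment moved the organ pipe toward 492 Hz — it must have started below the reference.

485 Hz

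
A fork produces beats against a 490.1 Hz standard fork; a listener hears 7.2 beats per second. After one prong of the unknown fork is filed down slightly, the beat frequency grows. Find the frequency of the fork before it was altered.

|f − 490.1| = 7.2, so the fork was at either 482.9 Hz or 497.3 Hz.
Filing a prong removes mass and raises the fork's frequency; the adjustment raises the fork's frequency.
The beat rate rose, so the adjustment moved the fork further from 490.1 Hz — it was already above the reference.

497.3 Hz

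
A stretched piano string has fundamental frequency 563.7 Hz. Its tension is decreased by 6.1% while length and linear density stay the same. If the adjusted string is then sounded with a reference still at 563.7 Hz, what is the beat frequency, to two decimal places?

For a string, f ∝ √T, so the new frequency is 563.7·√0.939 = 546.2366 Hz.
f_beat = |546.2366 − 563.7| = 17.46 Hz.

17.46 Hz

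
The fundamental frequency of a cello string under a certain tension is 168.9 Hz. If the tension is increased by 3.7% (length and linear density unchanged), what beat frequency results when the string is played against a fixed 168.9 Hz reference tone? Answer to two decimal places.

3.10 Hz

For a string, f ∝ √T, so the new frequency is 168.9·√1.037 = 171.9963 Hz.
f_beat = |171.9963 − 168.9| = 3.10 Hz.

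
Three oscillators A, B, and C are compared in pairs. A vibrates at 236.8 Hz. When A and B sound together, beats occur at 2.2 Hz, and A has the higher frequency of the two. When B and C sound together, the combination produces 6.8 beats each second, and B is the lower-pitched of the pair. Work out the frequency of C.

241.4 Hz

B is below A, so f_B = 236.8 − 2.2 = 234.6 Hz.
C is above B, so f_C = 234.6 + 6.8 = 241.4 Hz.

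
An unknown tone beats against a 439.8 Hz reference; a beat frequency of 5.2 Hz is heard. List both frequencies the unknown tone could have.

434.6 Hz or 445 Hz

|f − 439.8| = 5.2, so f = 439.8 ± 5.2.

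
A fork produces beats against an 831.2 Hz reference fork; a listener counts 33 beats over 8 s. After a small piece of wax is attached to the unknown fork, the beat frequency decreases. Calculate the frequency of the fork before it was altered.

835.325 Hz

Beat frequency = 33/8 = 4.125 Hz.
|f − 831.2| = 4.125, so the fork was at either 827.075 Hz or 835.325 Hz.
Loading a fork with wax lowers its frequency; the adjustment lowers the fork's frequency.
The beat rate fell, so the adjustment moved the fork toward 831.2 Hz — it must have started above the reference.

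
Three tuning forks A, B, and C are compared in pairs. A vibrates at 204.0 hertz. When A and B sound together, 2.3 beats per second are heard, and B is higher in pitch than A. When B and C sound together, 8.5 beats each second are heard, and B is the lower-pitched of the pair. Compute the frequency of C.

214.8 Hz

B is above A, so f_B = 204.0 + 2.3 = 206.3 Hz.
C is above B, so f_C = 206.3 + 8.5 = 214.8 Hz.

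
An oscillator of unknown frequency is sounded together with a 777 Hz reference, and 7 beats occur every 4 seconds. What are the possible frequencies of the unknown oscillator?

Beat frequency = 7/4 = 1.75 Hz.
|f − 777| = 1.75, so f = 777 ± 1.75.

775.25 Hz or 778.75 Hz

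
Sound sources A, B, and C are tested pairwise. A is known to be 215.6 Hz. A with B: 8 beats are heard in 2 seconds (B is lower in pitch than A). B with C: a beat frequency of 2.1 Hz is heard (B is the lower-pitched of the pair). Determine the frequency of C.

213.7 Hz

A–B: Beat frequency = 8/2 = 4 Hz.
B is below A, so f_B = 215.6 − 4 = 211.6 Hz.
C is above B, so f_C = 211.6 + 2.1 = 213.7 Hz.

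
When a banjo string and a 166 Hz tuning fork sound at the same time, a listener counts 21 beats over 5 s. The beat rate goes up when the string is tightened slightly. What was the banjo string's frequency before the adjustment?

170.2 Hz

Beat frequency = 21/5 = 4.2 Hz.
|f − 166| = 4.2, so the banjo string was at either 161.8 Hz or 170.2 Hz.
Increasing tension raises a string's frequency; the adjustment raises the banjo string's frequency.
The beat rate rose, so the adjustment moved the banjo string further from 166 Hz — it was already above the reference.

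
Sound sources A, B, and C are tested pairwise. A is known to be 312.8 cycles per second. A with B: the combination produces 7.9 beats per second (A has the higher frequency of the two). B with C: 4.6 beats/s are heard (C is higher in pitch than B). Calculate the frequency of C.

B is below A, so f_B = 312.8 − 7.9 = 304.9 Hz.
C is above B, so f_C = 304.9 + 4.6 = 309.5 Hz.

309.5 Hz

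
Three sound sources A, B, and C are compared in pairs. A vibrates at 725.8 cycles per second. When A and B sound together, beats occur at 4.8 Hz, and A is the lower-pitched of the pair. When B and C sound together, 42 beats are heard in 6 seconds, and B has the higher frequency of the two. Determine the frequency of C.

B is above A, so f_B = 725.8 + 4.8 = 730.6 Hz.
B–C: Beat frequency = 42/6 = 7 Hz.
C is below B, so f_C = 730.6 − 7 = 723.6 Hz.

723.6 Hz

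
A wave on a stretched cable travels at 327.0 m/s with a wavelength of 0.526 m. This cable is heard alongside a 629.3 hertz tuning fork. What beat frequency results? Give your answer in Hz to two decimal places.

Source frequency f = v/λ = 327.0/0.526 = 621.6730 Hz.
f_beat = |621.6730 − 629.3| = 7.63 Hz.

7.63 Hz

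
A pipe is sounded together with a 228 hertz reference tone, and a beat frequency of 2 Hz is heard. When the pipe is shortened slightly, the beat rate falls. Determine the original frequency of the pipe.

226 Hz

|f − 228| = 2, so the pipe was at either 226 Hz or 230 Hz.
A shorter pipe has a higher fundamental; the adjustment raises the pipe's frequency.
The beat rate fell, so the adjustment moved the pipe toward 228 Hz — it must have started below the reference.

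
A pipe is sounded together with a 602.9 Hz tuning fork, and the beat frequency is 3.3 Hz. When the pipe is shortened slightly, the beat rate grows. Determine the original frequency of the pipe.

|f − 602.9| = 3.3, so the pipe was at either 599.6 Hz or 606.2 Hz.
A shorter pipe has a higher fundamental; the adjustment raises the pipe's frequency.
The beat rate rose, so the adjustment moved the pipe further from 602.9 Hz — it was already above the reference.

606.2 Hz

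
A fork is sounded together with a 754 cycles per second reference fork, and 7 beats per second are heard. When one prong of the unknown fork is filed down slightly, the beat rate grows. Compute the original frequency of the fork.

|f − 754| = 7, so the fork was at either 747 Hz or 761 Hz.
Filing a prong removes mass and raises the fork's frequency; the adjustment raises the fork's frequency.
The beat rate rose, so the adjustment moved the fork further from 754 Hz — it was already above the reference.

761 Hz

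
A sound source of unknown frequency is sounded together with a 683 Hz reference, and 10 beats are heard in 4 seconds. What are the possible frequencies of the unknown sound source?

Beat frequency = 10/4 = 2.5 Hz.
|f − 683| = 2.5, so f = 683 ± 2.5.

680.5 Hz or 685.5 Hz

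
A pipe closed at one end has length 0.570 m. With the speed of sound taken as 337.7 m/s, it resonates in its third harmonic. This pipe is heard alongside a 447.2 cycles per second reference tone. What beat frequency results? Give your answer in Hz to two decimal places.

2.86 Hz

Closed pipe (odd harmonics): f_n = n·v/(4L) = 3·337.7/(4·0.570) = 444.3421 Hz.
f_beat = |444.3421 − 447.2| = 2.86 Hz.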